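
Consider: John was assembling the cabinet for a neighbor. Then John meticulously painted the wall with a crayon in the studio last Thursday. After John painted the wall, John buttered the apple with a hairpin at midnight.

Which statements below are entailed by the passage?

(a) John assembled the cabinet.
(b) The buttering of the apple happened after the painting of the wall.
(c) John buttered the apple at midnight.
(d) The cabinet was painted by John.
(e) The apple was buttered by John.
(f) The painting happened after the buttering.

(b), (c), (e)

(a) Not entailed — 'was assembling' is progressive on an accomplishment; it does not entail the completed 'assembled'.
(b) Entailed — the narrative places the painting before the buttering.
(c) Entailed — dropping 'with a hairpin' leaves a sub-description the original still satisfies.
(d) Not entailed — John painted the wall, not the cabinet; the cabinet belongs to the assembling event.
(e) Entailed — this follows by dropping conjuncts from the buttering event's description.
(f) Not entailed — the narrative places the painting before the buttering, not after.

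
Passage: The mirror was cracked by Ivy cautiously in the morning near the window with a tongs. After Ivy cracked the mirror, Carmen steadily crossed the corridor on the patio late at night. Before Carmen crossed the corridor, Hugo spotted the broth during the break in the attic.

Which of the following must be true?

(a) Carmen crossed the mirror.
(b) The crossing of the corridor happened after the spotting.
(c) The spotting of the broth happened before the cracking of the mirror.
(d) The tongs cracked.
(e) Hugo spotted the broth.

(b), (e)

(a) Not entailed — Carmen crossed the corridor, not the mirror; the mirror belongs to the cracking event.
(b) Entailed — the narrative places the spotting before the crossing.
(c) Not entailed — the narrative doesn't order the spotting relative to the cracking.
(d) Not entailed — the mirror is what cracked, not the tongs.
(e) Entailed — every conjunct here is already in the original spotting event.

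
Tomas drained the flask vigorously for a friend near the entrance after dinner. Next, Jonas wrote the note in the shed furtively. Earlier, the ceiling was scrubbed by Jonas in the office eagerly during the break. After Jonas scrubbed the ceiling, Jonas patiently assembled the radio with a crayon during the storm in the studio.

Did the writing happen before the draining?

The narrative orders the draining before the writing.

no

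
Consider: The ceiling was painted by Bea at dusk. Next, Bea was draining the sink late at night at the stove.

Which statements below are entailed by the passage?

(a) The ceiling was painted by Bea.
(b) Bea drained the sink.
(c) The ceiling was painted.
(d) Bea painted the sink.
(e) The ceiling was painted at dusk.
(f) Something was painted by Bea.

(a), (c), (e), (f)

(a) Entailed — dropping 'at dusk' leaves a sub-description the original still satisfies.
(b) Not entailed — 'was draining' is progressive on an accomplishment; it does not entail the completed 'drained'.
(c) Entailed — dropping 'at dusk' and generalizing the agent leaves a sub-description the original still satisfies.
(d) Not entailed — Bea painted the ceiling, not the sink; the sink belongs to the draining event.
(e) Entailed — every conjunct here is already in the original painting event.
(f) Entailed — dropping 'at dusk' and generalizing the patient leaves a sub-description the original still satisfies.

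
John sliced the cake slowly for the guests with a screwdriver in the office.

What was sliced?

the cake

'the cake' marks the patient of the slicing event.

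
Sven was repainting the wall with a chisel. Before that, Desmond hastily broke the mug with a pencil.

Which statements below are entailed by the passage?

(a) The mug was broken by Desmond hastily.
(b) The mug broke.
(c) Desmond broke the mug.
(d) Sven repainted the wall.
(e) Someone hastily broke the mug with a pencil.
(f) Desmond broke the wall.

(a), (b), (c), (e)

(a) Entailed — dropping 'with a pencil' leaves a sub-description the original still satisfies.
(b) Entailed — 'Desmond broke the mug' is causative; it entails the inchoative 'the mug broke'.
(c) Entailed — every conjunct here is already in the original breaking event.
(d) Not entailed — 'was repainting' is progressive on an accomplishment; it does not entail the completed 'repainted'.
(e) Entailed — generalizing the agent leaves a sub-description the original still satisfies.
(f) Not entailed — Desmond broke the mug, not the wall; the wall belongs to the repainting event.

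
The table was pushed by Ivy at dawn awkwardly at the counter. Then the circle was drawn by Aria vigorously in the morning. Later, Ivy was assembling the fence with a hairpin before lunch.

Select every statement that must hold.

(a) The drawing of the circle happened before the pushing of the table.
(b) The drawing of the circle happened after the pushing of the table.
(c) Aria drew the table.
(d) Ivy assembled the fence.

(b)

(a) Not entailed — the narrative places the pushing before the drawing, not after.
(b) Entailed — the narrative places the pushing before the drawing.
(c) Not entailed — Aria drew the circle, not the table; the table belongs to the pushing event.
(d) Not entailed — 'was assembling' is progressive on an accomplishment; it does not entail the completed 'assembled'.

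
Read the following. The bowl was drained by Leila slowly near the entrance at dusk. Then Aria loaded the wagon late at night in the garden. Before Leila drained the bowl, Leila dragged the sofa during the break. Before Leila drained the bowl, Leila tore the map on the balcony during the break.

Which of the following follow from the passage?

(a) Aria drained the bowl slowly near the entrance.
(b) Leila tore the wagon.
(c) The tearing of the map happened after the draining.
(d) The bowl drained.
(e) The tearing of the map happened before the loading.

(d), (e)

(a) Not entailed — the passage has Leila draining the bowl, not Aria.
(b) Not entailed — Leila tore the map, not the wagon; the wagon belongs to the loading event.
(c) Not entailed — the narrative places the tearing before the draining, not after.
(d) Entailed — 'Leila drained the bowl' is causative; it entails the inchoative 'the bowl drained'.
(e) Entailed — the narrative places the tearing before the loading.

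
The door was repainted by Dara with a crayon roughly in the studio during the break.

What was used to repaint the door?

a crayon

'with a crayon' marks the instrument of the repainting event.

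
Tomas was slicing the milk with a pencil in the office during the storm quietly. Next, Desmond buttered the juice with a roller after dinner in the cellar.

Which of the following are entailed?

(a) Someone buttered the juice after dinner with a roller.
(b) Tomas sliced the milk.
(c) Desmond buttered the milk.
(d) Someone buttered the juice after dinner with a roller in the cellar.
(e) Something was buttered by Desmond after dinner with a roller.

(a) Entailed — the original entails any weakening of itself; this just drops 'in the cellar' and generalizes the agent.
(b) Not entailed — 'was slicing' is progressive on an accomplishment; it does not entail the completed 'sliced'.
(c) Not entailed — Desmond buttered the juice, not the milk; the milk belongs to the slicing event.
(d) Entailed — generalizing the agent leaves a sub-description the original still satisfies.
(e) Entailed — this follows by dropping conjuncts from the buttering event's description.

(a), (d), (e)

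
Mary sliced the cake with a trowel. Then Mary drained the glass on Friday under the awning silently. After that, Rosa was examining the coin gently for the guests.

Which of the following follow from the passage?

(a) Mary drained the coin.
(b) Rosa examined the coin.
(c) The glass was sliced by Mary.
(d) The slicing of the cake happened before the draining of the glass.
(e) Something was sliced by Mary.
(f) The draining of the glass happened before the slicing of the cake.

(b), (d), (e)

(a) Not entailed — Mary drained the glass, not the coin; the coin belongs to the examining event.
(b) Entailed — 'examine' is an activity; 'was examining' entails that some examining happened, so 'examined' holds.
(c) Not entailed — Mary sliced the cake, not the glass; the glass belongs to the draining event.
(d) Entailed — the narrative places the slicing before the draining.
(e) Entailed — dropping 'with a trowel' and generalizing the patient leaves a sub-description the original still satisfies.
(f) Not entailed — the narrative places the slicing before the draining, not after.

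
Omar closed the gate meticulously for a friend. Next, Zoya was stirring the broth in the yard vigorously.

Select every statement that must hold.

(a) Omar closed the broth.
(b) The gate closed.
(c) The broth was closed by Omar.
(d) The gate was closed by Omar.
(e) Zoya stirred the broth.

(b), (d), (e)

(a) Not entailed — Omar closed the gate, not the broth; the broth belongs to the stirring event.
(b) Entailed — 'Omar closed the gate' is causative; it entails the inchoative 'the gate closed'.
(c) Not entailed — Omar closed the gate, not the broth; the broth belongs to the stirring event.
(d) Entailed — dropping 'meticulously', 'for a friend' leaves a sub-description the original still satisfies.
(e) Entailed — 'stir' is an activity; 'was stirring' entails that some stirring happened, so 'stirred' holds.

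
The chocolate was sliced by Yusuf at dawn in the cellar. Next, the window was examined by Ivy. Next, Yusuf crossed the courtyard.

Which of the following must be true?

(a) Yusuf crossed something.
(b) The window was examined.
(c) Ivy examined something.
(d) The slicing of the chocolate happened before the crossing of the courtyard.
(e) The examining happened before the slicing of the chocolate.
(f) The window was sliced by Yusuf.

(a) Entailed — the original entails any weakening of itself; this just generalizes the patient.
(b) Entailed — this follows by dropping conjuncts from the examining event's description.
(c) Entailed — this follows by dropping conjuncts from the examining event's description.
(d) Entailed — the narrative places the slicing before the crossing.
(e) Not entailed — the narrative places the slicing before the examining, not after.
(f) Not entailed — Yusuf sliced the chocolate, not the window; the window belongs to the examining event.

(a), (b), (c), (d)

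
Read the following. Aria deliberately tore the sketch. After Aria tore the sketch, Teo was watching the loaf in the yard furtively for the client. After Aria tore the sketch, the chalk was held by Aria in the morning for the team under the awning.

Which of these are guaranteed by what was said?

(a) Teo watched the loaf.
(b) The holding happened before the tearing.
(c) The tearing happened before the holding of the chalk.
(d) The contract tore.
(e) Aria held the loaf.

(a), (c)

(a) Entailed — 'watch' is an activity; 'was watching' entails that some watching happened, so 'watched' holds.
(b) Not entailed — the narrative places the tearing before the holding, not after.
(c) Entailed — the narrative places the tearing before the holding.
(d) Not entailed — the sketch is what tore, not the contract.
(e) Not entailed — Aria held the chalk, not the loaf; the loaf belongs to the watching event.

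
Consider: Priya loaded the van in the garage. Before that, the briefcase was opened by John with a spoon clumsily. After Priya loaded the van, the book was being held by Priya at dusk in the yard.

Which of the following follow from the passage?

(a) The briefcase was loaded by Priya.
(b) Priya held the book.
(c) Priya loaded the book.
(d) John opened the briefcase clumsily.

(b), (d)

(a) Not entailed — Priya loaded the van, not the briefcase; the briefcase belongs to the opening event.
(b) Entailed — 'hold' is an activity; 'was holding' entails that some holding happened, so 'held' holds.
(c) Not entailed — Priya loaded the van, not the book; the book belongs to the holding event.
(d) Entailed — every conjunct here is already in the original opening event.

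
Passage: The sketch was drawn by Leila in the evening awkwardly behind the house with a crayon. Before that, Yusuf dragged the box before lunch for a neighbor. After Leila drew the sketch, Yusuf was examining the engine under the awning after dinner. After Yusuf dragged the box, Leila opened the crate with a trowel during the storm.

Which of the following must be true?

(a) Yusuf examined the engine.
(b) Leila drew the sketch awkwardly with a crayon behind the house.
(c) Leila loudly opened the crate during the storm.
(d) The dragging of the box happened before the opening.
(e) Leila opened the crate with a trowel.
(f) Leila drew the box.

(a) Entailed — 'examine' is an activity; 'was examining' entails that some examining happened, so 'examined' holds.
(b) Entailed — every conjunct here is already in the original drawing event.
(c) Not entailed — 'loudly' adds information not in the original event.
(d) Entailed — the narrative places the dragging before the opening.
(e) Entailed — this follows by dropping conjuncts from the opening event's description.
(f) Not entailed — Leila drew the sketch, not the box; the box belongs to the dragging event.

(a), (b), (d), (e)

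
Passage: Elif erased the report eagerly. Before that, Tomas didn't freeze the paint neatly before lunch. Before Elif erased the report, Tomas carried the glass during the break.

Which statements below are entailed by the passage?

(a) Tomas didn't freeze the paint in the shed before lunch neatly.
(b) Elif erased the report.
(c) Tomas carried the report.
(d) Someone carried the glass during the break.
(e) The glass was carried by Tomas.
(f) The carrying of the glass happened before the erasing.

(a), (b), (d), (e), (f)

(a) Entailed — under negation, adding a further restriction is entailed: if no such freezing event occurred, none occurred in the shed either.
(b) Entailed — this follows by dropping conjuncts from the erasing event's description.
(c) Not entailed — Tomas carried the glass, not the report; the report belongs to the erasing event.
(d) Entailed — this follows by dropping conjuncts from the carrying event's description.
(e) Entailed — dropping 'during the break' leaves a sub-description the original still satisfies.
(f) Entailed — the narrative places the carrying before the erasing.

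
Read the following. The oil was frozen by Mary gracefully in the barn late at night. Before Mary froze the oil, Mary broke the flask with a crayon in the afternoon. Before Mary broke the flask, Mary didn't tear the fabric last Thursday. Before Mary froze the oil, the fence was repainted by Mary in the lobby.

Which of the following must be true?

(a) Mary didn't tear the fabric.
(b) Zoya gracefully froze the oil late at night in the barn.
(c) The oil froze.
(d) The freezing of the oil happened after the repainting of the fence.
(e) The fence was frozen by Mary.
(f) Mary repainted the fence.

(c), (d), (f)

(a) Not entailed — dropping 'last Thursday' under negation is not valid — the original leaves open that Mary tore the fabric some other way.
(b) Not entailed — the passage has Mary freezing the oil, not Zoya.
(c) Entailed — 'Mary froze the oil' is causative; it entails the inchoative 'the oil froze'.
(d) Entailed — the narrative places the repainting before the freezing.
(e) Not entailed — Mary froze the oil, not the fence; the fence belongs to the repainting event.
(f) Entailed — every conjunct here is already in the original repainting event.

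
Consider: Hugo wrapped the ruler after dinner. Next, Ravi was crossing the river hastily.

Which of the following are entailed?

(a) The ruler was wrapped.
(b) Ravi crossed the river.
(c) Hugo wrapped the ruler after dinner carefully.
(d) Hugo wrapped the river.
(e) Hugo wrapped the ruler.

(a) Entailed — every conjunct here is already in the original wrapping event.
(b) Not entailed — 'was crossing' is progressive on an accomplishment; it does not entail the completed 'crossed'.
(c) Not entailed — 'carefully' adds information not in the original event.
(d) Not entailed — Hugo wrapped the ruler, not the river; the river belongs to the crossing event.
(e) Entailed — the original entails any weakening of itself; this just drops 'after dinner'.

(a), (e)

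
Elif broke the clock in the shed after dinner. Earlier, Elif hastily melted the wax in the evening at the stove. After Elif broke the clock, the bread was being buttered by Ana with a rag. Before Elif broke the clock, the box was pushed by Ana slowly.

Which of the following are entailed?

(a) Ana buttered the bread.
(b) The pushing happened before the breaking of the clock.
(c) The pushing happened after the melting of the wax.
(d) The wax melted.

(a) Not entailed — 'was buttering' is progressive on an accomplishment; it does not entail the completed 'buttered'.
(b) Entailed — the narrative places the pushing before the breaking.
(c) Not entailed — the narrative doesn't order the melting relative to the pushing.
(d) Entailed — 'Elif melted the wax' is causative; it entails the inchoative 'the wax melted'.

(b), (d)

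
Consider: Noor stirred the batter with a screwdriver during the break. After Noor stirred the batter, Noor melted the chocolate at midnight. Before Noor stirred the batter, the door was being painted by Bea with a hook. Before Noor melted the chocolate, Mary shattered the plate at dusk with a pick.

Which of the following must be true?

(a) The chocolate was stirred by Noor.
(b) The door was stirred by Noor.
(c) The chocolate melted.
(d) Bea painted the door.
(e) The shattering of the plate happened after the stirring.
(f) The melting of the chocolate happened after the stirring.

(c), (f)

(a) Not entailed — Noor stirred the batter, not the chocolate; the chocolate belongs to the melting event.
(b) Not entailed — Noor stirred the batter, not the door; the door belongs to the painting event.
(c) Entailed — 'Noor melted the chocolate' is causative; it entails the inchoative 'the chocolate melted'.
(d) Not entailed — 'was painting' is progressive on an accomplishment; it does not entail the completed 'painted'.
(e) Not entailed — the narrative doesn't order the stirring relative to the shattering.
(f) Entailed — the narrative places the stirring before the melting.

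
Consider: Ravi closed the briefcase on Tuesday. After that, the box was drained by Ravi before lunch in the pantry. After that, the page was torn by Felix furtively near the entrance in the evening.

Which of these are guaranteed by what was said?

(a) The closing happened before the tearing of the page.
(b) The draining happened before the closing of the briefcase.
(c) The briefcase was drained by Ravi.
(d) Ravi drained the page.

(a) Entailed — the narrative places the closing before the tearing.
(b) Not entailed — the narrative places the closing before the draining, not after.
(c) Not entailed — Ravi drained the box, not the briefcase; the briefcase belongs to the closing event.
(d) Not entailed — Ravi drained the box, not the page; the page belongs to the tearing event.

(a)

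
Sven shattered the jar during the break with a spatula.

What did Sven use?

a spatula

'with a spatula' marks the instrument of the shattering event.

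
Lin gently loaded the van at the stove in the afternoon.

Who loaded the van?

Lin

'Lin' marks the agent of the loading event.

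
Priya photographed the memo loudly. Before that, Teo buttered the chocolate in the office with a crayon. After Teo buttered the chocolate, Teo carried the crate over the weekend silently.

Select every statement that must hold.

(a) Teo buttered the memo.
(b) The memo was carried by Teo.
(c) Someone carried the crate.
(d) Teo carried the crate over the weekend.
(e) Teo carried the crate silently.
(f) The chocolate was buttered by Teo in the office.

(c), (d), (e), (f)

(a) Not entailed — Teo buttered the chocolate, not the memo; the memo belongs to the photographing event.
(b) Not entailed — Teo carried the crate, not the memo; the memo belongs to the photographing event.
(c) Entailed — this follows by dropping conjuncts from the carrying event's description.
(d) Entailed — the original entails any weakening of itself; this just drops 'silently'.
(e) Entailed — every conjunct here is already in the original carrying event.
(f) Entailed — the original entails any weakening of itself; this just drops 'with a crayon'.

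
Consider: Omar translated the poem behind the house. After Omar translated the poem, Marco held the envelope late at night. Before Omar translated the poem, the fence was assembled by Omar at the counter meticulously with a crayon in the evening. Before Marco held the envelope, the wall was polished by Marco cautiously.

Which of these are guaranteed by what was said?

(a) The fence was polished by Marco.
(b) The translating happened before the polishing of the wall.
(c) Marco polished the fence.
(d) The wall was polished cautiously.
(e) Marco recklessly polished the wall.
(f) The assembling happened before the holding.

(a) Not entailed — Marco polished the wall, not the fence; the fence belongs to the assembling event.
(b) Not entailed — the narrative doesn't order the translating relative to the polishing.
(c) Not entailed — Marco polished the wall, not the fence; the fence belongs to the assembling event.
(d) Entailed — generalizing the agent leaves a sub-description the original still satisfies.
(e) Not entailed — 'recklessly' adds a manner not in (and inconsistent with) the original.
(f) Entailed — the narrative places the assembling before the holding.

(d), (f)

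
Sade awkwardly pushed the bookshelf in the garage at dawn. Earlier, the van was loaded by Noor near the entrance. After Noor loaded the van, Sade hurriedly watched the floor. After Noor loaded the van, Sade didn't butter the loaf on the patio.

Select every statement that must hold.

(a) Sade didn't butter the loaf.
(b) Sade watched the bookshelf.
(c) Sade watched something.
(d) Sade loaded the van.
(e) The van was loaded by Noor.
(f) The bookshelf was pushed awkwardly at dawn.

(a) Not entailed — dropping 'on the patio' under negation is not valid — the original leaves open that Sade buttered the loaf some other way.
(b) Not entailed — Sade watched the floor, not the bookshelf; the bookshelf belongs to the pushing event.
(c) Entailed — this follows by dropping conjuncts from the watching event's description.
(d) Not entailed — the passage has Noor loading the van, not Sade.
(e) Entailed — this follows by dropping conjuncts from the loading event's description.
(f) Entailed — the original entails any weakening of itself; this just drops 'in the garage' and generalizes the agent.

(c), (e), (f)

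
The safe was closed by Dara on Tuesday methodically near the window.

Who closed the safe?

Dara

'Dara' marks the agent of the closing event.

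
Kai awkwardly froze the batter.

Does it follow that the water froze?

no

Nothing is said about any water; only the batter is affected.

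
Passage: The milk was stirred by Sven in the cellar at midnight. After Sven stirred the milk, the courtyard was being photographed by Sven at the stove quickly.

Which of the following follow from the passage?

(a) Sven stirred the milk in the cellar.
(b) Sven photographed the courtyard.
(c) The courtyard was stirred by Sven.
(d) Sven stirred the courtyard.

(a)

(a) Entailed — this follows by dropping conjuncts from the stirring event's description.
(b) Not entailed — 'was photographing' is progressive on an accomplishment; it does not entail the completed 'photographed'.
(c) Not entailed — Sven stirred the milk, not the courtyard; the courtyard belongs to the photographing event.
(d) Not entailed — Sven stirred the milk, not the courtyard; the courtyard belongs to the photographing event.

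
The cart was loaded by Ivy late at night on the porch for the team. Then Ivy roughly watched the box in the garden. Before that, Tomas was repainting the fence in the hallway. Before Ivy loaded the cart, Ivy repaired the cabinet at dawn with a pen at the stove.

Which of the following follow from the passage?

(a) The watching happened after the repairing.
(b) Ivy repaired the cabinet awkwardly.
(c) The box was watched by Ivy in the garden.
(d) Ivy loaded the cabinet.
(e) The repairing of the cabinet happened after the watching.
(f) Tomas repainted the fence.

(a), (c)

(a) Entailed — the narrative places the repairing before the watching.
(b) Not entailed — 'awkwardly' adds information not in the original event.
(c) Entailed — this follows by dropping conjuncts from the watching event's description.
(d) Not entailed — Ivy loaded the cart, not the cabinet; the cabinet belongs to the repairing event.
(e) Not entailed — the narrative places the repairing before the watching, not after.
(f) Not entailed — 'was repainting' is progressive on an accomplishment; it does not entail the completed 'repainted'.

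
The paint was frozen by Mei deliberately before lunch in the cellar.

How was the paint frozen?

'deliberately' marks the manner of the freezing event.

deliberately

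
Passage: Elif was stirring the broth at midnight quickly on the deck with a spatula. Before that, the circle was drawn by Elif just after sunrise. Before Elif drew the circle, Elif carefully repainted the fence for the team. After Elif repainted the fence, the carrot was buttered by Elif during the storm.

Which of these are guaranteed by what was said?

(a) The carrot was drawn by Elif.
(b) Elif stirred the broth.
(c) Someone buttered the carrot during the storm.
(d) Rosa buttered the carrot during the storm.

(b), (c)

(a) Not entailed — Elif drew the circle, not the carrot; the carrot belongs to the buttering event.
(b) Entailed — 'stir' is an activity; 'was stirring' entails that some stirring happened, so 'stirred' holds.
(c) Entailed — generalizing the agent leaves a sub-description the original still satisfies.
(d) Not entailed — the passage has Elif buttering the carrot, not Rosa.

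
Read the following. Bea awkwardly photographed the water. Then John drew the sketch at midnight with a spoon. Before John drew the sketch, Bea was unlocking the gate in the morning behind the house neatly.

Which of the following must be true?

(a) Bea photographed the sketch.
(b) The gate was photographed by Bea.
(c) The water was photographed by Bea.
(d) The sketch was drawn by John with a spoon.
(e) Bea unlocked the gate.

(c), (d)

(a) Not entailed — Bea photographed the water, not the sketch; the sketch belongs to the drawing event.
(b) Not entailed — Bea photographed the water, not the gate; the gate belongs to the unlocking event.
(c) Entailed — dropping 'awkwardly' leaves a sub-description the original still satisfies.
(d) Entailed — every conjunct here is already in the original drawing event.
(e) Not entailed — 'was unlocking' is progressive on an accomplishment; it does not entail the completed 'unlocked'.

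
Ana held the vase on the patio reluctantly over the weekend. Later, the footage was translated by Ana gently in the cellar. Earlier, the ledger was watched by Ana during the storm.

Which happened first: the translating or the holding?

the holding

The connectives place the holding before the translating.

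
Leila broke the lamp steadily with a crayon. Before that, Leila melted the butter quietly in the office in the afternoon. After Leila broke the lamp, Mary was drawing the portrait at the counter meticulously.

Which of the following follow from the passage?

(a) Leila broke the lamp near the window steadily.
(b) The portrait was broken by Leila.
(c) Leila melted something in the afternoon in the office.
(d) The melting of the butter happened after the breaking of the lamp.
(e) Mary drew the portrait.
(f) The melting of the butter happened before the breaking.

(a) Not entailed — 'near the window' adds information not in the original event.
(b) Not entailed — Leila broke the lamp, not the portrait; the portrait belongs to the drawing event.
(c) Entailed — this follows by dropping conjuncts from the melting event's description.
(d) Not entailed — the narrative places the melting before the breaking, not after.
(e) Not entailed — 'was drawing' is progressive on an accomplishment; it does not entail the completed 'drew'.
(f) Entailed — the narrative places the melting before the breaking.

(c), (f)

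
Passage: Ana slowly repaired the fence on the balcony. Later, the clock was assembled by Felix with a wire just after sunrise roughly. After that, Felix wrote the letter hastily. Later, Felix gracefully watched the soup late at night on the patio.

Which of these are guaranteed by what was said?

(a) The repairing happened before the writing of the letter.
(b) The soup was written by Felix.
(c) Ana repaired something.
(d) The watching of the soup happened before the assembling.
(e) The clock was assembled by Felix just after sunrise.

(a), (c), (e)

(a) Entailed — the narrative places the repairing before the writing.
(b) Not entailed — Felix wrote the letter, not the soup; the soup belongs to the watching event.
(c) Entailed — every conjunct here is already in the original repairing event.
(d) Not entailed — the narrative places the assembling before the watching, not after.
(e) Entailed — every conjunct here is already in the original assembling event.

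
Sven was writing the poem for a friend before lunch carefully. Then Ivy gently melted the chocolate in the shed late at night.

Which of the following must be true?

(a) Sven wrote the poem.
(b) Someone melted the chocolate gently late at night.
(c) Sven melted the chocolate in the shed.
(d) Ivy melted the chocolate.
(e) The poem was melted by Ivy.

(a) Not entailed — 'was writing' is progressive on an accomplishment; it does not entail the completed 'wrote'.
(b) Entailed — the original entails any weakening of itself; this just drops 'in the shed' and generalizes the agent.
(c) Not entailed — the passage has Ivy melting the chocolate, not Sven.
(d) Entailed — this follows by dropping conjuncts from the melting event's description.
(e) Not entailed — Ivy melted the chocolate, not the poem; the poem belongs to the writing event.

(b), (d)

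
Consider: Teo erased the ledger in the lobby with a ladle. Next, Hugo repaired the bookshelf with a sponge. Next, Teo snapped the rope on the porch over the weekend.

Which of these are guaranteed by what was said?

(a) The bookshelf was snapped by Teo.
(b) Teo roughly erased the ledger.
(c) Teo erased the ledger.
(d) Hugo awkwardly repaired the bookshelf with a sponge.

(a) Not entailed — Teo snapped the rope, not the bookshelf; the bookshelf belongs to the repairing event.
(b) Not entailed — 'roughly' adds information not in the original event.
(c) Entailed — this follows by dropping conjuncts from the erasing event's description.
(d) Not entailed — 'awkwardly' adds information not in the original event.

(c)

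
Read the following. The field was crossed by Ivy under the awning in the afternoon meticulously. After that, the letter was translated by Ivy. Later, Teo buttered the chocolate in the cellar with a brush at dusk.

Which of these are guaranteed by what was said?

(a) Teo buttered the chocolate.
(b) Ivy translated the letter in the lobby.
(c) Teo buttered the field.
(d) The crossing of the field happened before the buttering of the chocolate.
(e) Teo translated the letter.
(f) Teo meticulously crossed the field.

(a) Entailed — the original entails any weakening of itself; this just drops 'at dusk', 'with a brush', 'in the cellar'.
(b) Not entailed — 'in the lobby' adds information not in the original event.
(c) Not entailed — Teo buttered the chocolate, not the field; the field belongs to the crossing event.
(d) Entailed — the narrative places the crossing before the buttering.
(e) Not entailed — the passage has Ivy translating the letter, not Teo.
(f) Not entailed — the passage has Ivy crossing the field, not Teo.

(a), (d)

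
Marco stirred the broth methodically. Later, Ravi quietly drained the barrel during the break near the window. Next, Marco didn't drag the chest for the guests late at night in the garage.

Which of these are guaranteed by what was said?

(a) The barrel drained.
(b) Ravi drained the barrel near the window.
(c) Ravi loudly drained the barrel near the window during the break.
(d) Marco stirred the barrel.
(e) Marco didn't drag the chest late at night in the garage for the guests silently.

(a) Entailed — 'Ravi drained the barrel' is causative; it entails the inchoative 'the barrel drained'.
(b) Entailed — this follows by dropping conjuncts from the draining event's description.
(c) Not entailed — 'loudly' adds a manner not in (and inconsistent with) the original.
(d) Not entailed — Marco stirred the broth, not the barrel; the barrel belongs to the draining event.
(e) Entailed — under negation, adding a further restriction is entailed: if no such dragging event occurred, none occurred silently either.

(a), (b), (e)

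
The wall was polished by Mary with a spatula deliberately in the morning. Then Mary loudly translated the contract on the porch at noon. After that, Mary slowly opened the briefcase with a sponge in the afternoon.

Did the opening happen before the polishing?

The narrative orders the polishing before the opening.

no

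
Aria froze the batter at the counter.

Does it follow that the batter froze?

'Aria froze the batter' is the causative; it entails the inchoative 'the batter froze'.

yes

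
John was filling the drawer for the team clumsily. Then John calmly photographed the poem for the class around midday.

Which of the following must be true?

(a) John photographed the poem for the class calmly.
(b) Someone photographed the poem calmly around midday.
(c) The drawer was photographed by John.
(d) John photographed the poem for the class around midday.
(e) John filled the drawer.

(a), (b), (d)

(a) Entailed — dropping 'around midday' leaves a sub-description the original still satisfies.
(b) Entailed — dropping 'for the class' and generalizing the agent leaves a sub-description the original still satisfies.
(c) Not entailed — John photographed the poem, not the drawer; the drawer belongs to the filling event.
(d) Entailed — the original entails any weakening of itself; this just drops 'calmly'.
(e) Not entailed — 'was filling' is progressive on an accomplishment; it does not entail the completed 'filled'.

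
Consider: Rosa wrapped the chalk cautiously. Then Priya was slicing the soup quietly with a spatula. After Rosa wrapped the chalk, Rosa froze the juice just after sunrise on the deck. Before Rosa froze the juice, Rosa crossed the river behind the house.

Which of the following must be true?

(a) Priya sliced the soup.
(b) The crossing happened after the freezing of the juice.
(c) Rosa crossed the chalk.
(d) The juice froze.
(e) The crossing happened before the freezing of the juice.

(a) Not entailed — 'was slicing' is progressive on an accomplishment; it does not entail the completed 'sliced'.
(b) Not entailed — the narrative places the crossing before the freezing, not after.
(c) Not entailed — Rosa crossed the river, not the chalk; the chalk belongs to the wrapping event.
(d) Entailed — 'Rosa froze the juice' is causative; it entails the inchoative 'the juice froze'.
(e) Entailed — the narrative places the crossing before the freezing.

(d), (e)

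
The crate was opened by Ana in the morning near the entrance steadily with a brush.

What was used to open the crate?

'with a brush' marks the instrument of the opening event.

a brush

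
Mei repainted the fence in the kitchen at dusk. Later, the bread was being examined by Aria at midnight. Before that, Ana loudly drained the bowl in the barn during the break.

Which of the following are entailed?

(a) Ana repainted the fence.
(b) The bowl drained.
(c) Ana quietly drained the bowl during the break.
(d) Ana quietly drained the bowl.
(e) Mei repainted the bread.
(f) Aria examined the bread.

(a) Not entailed — the passage has Mei repainting the fence, not Ana.
(b) Entailed — 'Ana drained the bowl' is causative; it entails the inchoative 'the bowl drained'.
(c) Not entailed — 'quietly' adds a manner not in (and inconsistent with) the original.
(d) Not entailed — 'quietly' adds a manner not in (and inconsistent with) the original.
(e) Not entailed — Mei repainted the fence, not the bread; the bread belongs to the examining event.
(f) Entailed — 'examine' is an activity; 'was examining' entails that some examining happened, so 'examined' holds.

(b), (f)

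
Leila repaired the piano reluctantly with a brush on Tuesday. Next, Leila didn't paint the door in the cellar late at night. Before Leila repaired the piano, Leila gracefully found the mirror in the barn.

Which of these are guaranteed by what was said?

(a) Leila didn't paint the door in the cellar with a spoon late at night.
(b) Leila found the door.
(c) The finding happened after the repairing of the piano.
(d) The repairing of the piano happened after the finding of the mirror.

(a), (d)

(a) Entailed — under negation, adding a further restriction is entailed: if no such painting event occurred, none occurred with a spoon either.
(b) Not entailed — Leila found the mirror, not the door; the door belongs to the painting event.
(c) Not entailed — the narrative places the finding before the repairing, not after.
(d) Entailed — the narrative places the finding before the repairing.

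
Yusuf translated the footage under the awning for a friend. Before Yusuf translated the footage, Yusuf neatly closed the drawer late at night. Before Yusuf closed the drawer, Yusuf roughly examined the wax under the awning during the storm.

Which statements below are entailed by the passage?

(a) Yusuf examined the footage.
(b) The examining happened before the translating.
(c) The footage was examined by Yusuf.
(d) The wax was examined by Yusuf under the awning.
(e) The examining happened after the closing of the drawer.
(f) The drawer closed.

(a) Not entailed — Yusuf examined the wax, not the footage; the footage belongs to the translating event.
(b) Entailed — the narrative places the examining before the translating.
(c) Not entailed — Yusuf examined the wax, not the footage; the footage belongs to the translating event.
(d) Entailed — the original entails any weakening of itself; this just drops 'roughly', 'during the storm'.
(e) Not entailed — the narrative places the examining before the closing, not after.
(f) Entailed — 'Yusuf closed the drawer' is causative; it entails the inchoative 'the drawer closed'.

(b), (d), (f)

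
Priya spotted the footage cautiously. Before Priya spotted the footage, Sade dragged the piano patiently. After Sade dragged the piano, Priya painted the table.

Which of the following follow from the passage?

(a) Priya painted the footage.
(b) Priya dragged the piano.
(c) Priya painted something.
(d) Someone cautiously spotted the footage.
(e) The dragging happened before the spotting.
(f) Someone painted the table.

(c), (d), (e), (f)

(a) Not entailed — Priya painted the table, not the footage; the footage belongs to the spotting event.
(b) Not entailed — the passage has Sade dragging the piano, not Priya.
(c) Entailed — generalizing the patient leaves a sub-description the original still satisfies.
(d) Entailed — the original entails any weakening of itself; this just generalizes the agent.
(e) Entailed — the narrative places the dragging before the spotting.
(f) Entailed — every conjunct here is already in the original painting event.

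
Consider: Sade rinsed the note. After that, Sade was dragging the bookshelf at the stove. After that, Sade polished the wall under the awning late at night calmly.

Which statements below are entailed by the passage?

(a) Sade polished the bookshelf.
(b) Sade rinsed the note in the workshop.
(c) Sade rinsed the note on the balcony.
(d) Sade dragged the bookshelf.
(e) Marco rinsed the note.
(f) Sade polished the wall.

(d), (f)

(a) Not entailed — Sade polished the wall, not the bookshelf; the bookshelf belongs to the dragging event.
(b) Not entailed — 'in the workshop' adds information not in the original event.
(c) Not entailed — 'on the balcony' adds information not in the original event.
(d) Entailed — 'drag' is an activity; 'was dragging' entails that some dragging happened, so 'dragged' holds.
(e) Not entailed — the passage has Sade rinsing the note, not Marco.
(f) Entailed — every conjunct here is already in the original polishing event.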